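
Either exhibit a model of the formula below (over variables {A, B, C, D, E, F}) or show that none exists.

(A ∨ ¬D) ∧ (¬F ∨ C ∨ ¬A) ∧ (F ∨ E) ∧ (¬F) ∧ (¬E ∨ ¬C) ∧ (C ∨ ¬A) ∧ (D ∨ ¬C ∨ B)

From the singleton clause (¬F), F = False.
From the singleton clause (E), E = True.
From the singleton clause (¬C), C = False.
From the singleton clause (¬A), A = False.
From the singleton clause (¬D), D = False.
Every clause is now satisfied; B is unconstrained.

A=False,  B=True,  C=False,  D=False,  E=True,  F=False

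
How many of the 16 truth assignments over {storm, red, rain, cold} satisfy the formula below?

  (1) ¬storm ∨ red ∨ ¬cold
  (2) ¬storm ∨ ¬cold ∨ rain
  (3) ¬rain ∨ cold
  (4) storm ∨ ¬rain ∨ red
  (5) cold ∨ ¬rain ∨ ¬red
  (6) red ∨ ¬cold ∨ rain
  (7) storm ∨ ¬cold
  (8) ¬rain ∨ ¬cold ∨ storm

There are 2^4 = 16 truth assignments over (storm, red, rain, cold).
Check each against the 8 clauses (columns in the order storm, red, rain, cold):
  F F F F  ✓ satisfies all
  F F F T  ✗ fails (red ∨ ¬cold ∨ rain)
  F F T F  ✗ fails (¬rain ∨ cold)
  F F T T  ✗ fails (storm ∨ ¬rain ∨ red)
  F T F F  ✓ satisfies all
  F T F T  ✗ fails (storm ∨ ¬cold)
  F T T F  ✗ fails (¬rain ∨ cold)
  F T T T  ✗ fails (storm ∨ ¬cold)
  T F F F  ✓ satisfies all
  T F F T  ✗ fails (¬storm ∨ red ∨ ¬cold)
  T F T F  ✗ fails (¬rain ∨ cold)
  T F T T  ✗ fails (¬storm ∨ red ∨ ¬cold)
  T T F F  ✓ satisfies all
  T T F T  ✗ fails (¬storm ∨ ¬cold ∨ rain)
  T T T F  ✗ fails (¬rain ∨ cold)
  T T T T  ✓ satisfies all
5 of the 16 rows are models.

5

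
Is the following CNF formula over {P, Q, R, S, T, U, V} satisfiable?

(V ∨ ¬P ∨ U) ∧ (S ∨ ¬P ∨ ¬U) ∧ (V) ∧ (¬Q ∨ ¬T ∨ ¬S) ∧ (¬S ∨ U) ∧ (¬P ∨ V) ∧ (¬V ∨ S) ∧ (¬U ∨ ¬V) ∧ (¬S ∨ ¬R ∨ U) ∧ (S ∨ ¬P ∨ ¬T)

The clause (V) is unit, so V = True.
The clause (S) is unit, so S = True.
The clause (U) is unit, so U = True.
Now (¬U) is unsatisfied and unit — conflict.
No assignment satisfies every clause.

No, unsatisfiable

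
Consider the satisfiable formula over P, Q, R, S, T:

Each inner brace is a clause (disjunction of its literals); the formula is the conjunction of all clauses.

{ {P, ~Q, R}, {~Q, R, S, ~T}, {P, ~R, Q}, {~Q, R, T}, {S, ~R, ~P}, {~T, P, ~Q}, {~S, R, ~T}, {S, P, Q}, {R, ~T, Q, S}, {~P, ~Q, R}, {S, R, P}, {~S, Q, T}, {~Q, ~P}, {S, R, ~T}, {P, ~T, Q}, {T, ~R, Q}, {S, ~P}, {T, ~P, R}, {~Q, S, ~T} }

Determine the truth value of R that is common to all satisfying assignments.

True

Suppose R = 0.
Try P = 1.
From the singleton clause (~Q), Q = 0.
From the singleton clause (S), S = 1.
From the singleton clause (~T), T = 0.
That conflicts with the unit clause (T).
Backtrack on P: now try P = 0.
From the singleton clause (~Q), Q = 0.
From the singleton clause (S), S = 1.
From the singleton clause (~T), T = 0.
That conflicts with the unit clause (T).
Both values of P lead to a conflict.
So every satisfying assignment has R = True.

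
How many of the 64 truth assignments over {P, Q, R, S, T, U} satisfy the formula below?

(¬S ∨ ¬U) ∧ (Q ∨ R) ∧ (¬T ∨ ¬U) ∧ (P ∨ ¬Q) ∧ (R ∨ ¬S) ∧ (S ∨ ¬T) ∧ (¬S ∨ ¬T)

11

There are 2^6 = 64 truth assignments over (P, Q, R, S, T, U).
Split on S. With S = True, the clauses containing S are satisfied and ¬S drops from the rest; 3 of the 2^5 = 32 assignments to the other variables satisfy what remains.
With S = False, by the same count on the reduced clause set, 8 assignments work.
Total: 3 + 8 = 11.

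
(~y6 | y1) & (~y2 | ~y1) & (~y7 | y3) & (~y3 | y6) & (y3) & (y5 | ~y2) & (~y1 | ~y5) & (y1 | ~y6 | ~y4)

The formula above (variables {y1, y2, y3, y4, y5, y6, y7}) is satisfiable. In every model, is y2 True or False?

False

Suppose y2 = 1.
(~y1) alone gives y1 = 0.
(~y6) alone gives y6 = 0.
(~y3) alone gives y3 = 0.
But (y3) is also a unit clause — contradiction.
So every satisfying assignment has y2 = False.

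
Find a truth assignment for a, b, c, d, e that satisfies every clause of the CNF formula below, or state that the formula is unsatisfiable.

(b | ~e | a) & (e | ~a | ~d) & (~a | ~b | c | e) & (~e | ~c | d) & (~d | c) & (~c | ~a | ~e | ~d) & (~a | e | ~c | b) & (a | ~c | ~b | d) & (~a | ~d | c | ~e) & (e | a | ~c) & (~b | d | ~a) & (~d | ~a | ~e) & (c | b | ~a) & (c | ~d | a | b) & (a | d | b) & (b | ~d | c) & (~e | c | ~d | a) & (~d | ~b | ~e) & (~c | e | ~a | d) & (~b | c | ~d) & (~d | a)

Try d = 0.
Try e = 1.
(~c) alone gives c = 0.
Try b = 1.
(~a) alone gives a = 0.
This assignment satisfies each clause.

a ↦ 0; b ↦ 1; c ↦ 0; d ↦ 0; e ↦ 1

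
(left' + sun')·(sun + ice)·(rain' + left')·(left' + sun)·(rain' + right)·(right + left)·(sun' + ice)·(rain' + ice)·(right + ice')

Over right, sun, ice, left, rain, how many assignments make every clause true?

4

There are 2^5 = 32 truth assignments over (right, sun, ice, left, rain).
Split on left. With left = 1, the clauses containing left are satisfied and left' drops from the rest; 0 of the 2^4 = 16 assignments to the other variables satisfy what remains.
With left = 0, by the same count on the reduced clause set, 4 assignments work.
(One model: right=T, sun=F, ice=T, left=F, rain=F.)
Total: 0 + 4 = 4.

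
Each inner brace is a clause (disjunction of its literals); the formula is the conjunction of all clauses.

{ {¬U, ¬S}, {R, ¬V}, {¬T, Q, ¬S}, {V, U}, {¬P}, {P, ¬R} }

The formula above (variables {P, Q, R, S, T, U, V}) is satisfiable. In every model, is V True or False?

False

Suppose V = True.
From the singleton clause (R), R = True.
From the singleton clause (¬P), P = False.
But (P) is also a unit clause — contradiction.
So every satisfying assignment has V = False.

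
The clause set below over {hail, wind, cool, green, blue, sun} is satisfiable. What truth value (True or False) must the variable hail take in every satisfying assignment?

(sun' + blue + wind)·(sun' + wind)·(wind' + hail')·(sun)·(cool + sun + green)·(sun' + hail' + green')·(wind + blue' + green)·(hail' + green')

Suppose hail = 1.
From the singleton clause (wind'), wind = 0.
From the singleton clause (sun'), sun = 0.
That conflicts with the unit clause (sun).
So every satisfying assignment has hail = False.

False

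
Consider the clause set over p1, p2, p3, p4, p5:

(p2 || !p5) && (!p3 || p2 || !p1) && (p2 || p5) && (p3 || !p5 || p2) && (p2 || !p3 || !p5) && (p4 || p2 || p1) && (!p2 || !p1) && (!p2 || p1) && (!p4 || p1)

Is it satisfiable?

Case p2 = true:
(!p1) alone gives p1 = false.
That conflicts with the unit clause (p1).
So p2 must be the other value — set p2 = false.
(!p5) alone gives p5 = false.
That conflicts with the unit clause (p5).
Either choice for p2 ends in contradiction.
No assignment satisfies every clause.

Unsatisfiable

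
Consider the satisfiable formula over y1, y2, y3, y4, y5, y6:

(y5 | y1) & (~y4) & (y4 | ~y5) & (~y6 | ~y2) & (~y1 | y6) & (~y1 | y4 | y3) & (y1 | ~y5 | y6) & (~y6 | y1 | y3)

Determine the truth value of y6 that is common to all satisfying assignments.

True

Suppose y6 = 0.
The clause (~y4) is unit, so y4 = 0.
The clause (~y5) is unit, so y5 = 0.
The clause (y1) is unit, so y1 = 1.
That conflicts with the unit clause (~y1).
So every satisfying assignment has y6 = True.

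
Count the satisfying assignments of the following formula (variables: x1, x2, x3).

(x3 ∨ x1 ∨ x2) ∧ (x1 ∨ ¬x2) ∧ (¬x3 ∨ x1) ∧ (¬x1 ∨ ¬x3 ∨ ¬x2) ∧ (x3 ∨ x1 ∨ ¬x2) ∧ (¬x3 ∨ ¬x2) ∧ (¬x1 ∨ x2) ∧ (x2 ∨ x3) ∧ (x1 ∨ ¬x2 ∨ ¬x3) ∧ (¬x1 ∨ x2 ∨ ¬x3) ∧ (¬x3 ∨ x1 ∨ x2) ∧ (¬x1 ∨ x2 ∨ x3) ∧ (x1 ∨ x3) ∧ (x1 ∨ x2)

There are 2^3 = 8 truth assignments over (x1, x2, x3).
Check each against the 14 clauses (columns in the order x1, x2, x3):
  F F F  ✗ fails (x3 ∨ x1 ∨ x2)
  F F T  ✗ fails (¬x3 ∨ x1)
  F T F  ✗ fails (x1 ∨ ¬x2)
  F T T  ✗ fails (x1 ∨ ¬x2)
  T F F  ✗ fails (¬x1 ∨ x2)
  T F T  ✗ fails (¬x1 ∨ x2)
  T T F  ✓ satisfies all
  T T T  ✗ fails (¬x1 ∨ ¬x3 ∨ ¬x2)
1 of the 8 rows is a model.

1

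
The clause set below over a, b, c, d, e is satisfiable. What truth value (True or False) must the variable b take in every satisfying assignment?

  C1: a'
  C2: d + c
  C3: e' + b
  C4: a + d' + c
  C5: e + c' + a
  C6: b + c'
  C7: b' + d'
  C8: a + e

Suppose b = 0.
The clause (a') is unit, so a = 0.
The clause (e') is unit, so e = 0.
But (e) is also a unit clause — contradiction.
So every satisfying assignment has b = True.

True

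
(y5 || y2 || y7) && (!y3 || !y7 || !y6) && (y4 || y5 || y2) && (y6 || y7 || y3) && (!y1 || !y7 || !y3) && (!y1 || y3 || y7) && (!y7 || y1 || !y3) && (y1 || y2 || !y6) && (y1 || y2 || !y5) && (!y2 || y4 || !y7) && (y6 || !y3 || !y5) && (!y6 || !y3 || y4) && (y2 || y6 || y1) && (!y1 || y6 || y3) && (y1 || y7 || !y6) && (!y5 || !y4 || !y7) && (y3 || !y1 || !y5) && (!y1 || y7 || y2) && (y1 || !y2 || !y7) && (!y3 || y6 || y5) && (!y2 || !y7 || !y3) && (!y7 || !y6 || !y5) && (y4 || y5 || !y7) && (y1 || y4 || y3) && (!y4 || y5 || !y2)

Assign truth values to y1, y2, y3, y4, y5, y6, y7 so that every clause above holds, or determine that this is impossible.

Try y5 = false.
Try y2 = false.
(y7) alone gives y7 = true.
(y4) alone gives y4 = true.
Try y3 = false.
Try y1 = true.
(y6) alone gives y6 = true.
Every clause now holds.

y1 ↦ true, y2 ↦ false, y3 ↦ false, y4 ↦ true, y5 ↦ false, y6 ↦ true, y7 ↦ true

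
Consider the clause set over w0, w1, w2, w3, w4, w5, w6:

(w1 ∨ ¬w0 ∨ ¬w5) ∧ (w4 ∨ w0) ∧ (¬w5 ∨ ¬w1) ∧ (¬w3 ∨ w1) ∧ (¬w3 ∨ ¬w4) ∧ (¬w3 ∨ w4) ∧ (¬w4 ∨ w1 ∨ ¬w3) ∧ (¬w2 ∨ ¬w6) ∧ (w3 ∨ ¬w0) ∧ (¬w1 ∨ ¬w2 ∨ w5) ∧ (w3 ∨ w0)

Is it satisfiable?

Unsatisfiable

Suppose w4 = True.
Unit clause (¬w3) forces w3 = False.
Unit clause (¬w0) forces w0 = False.
But (w0) is also a unit clause — contradiction.
That branch fails; take w4 = False instead.
Unit clause (w0) forces w0 = True.
Unit clause (¬w3) forces w3 = False.
But (w3) is also a unit clause — contradiction.
Either choice for w4 ends in contradiction.
No assignment satisfies every clause.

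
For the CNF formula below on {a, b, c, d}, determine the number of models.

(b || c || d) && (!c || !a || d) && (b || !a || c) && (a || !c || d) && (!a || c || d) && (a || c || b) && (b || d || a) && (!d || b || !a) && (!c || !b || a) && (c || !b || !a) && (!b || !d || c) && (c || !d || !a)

There are 2^4 = 16 truth assignments over (a, b, c, d).
Split on d. With d = true, the clauses containing d are satisfied and !d drops from the rest; 2 of the 2^3 = 8 assignments to the other variables satisfy what remains.
With d = false, by the same count on the reduced clause set, 1 assignment works.
(One model: a=F, b=F, c=T, d=T.)
Total: 2 + 1 = 3.

3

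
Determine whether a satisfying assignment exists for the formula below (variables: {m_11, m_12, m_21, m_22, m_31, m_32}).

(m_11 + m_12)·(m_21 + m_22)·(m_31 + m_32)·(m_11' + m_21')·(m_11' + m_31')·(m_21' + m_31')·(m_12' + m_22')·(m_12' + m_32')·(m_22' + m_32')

Branch on m_11: set m_11 = 1.
Unit clause (m_21') forces m_21 = 0.
Unit clause (m_22) forces m_22 = 1.
Unit clause (m_31') forces m_31 = 0.
Unit clause (m_32) forces m_32 = 1.
But (m_32') is also a unit clause — contradiction.
So m_11 must be the other value — set m_11 = 0.
Unit clause (m_12) forces m_12 = 1.
Unit clause (m_22') forces m_22 = 0.
Unit clause (m_21) forces m_21 = 1.
Unit clause (m_31') forces m_31 = 0.
Unit clause (m_32) forces m_32 = 1.
But (m_32') is also a unit clause — contradiction.
Both values of m_11 lead to a conflict.
No assignment satisfies every clause.

Unsatisfiable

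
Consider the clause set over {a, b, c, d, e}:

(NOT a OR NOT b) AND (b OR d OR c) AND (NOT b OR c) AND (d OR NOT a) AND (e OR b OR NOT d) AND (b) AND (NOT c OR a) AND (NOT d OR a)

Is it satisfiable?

No, unsatisfiable

The clause (b) is unit, so b = true.
The clause (NOT a) is unit, so a = false.
The clause (c) is unit, so c = true.
That conflicts with the unit clause (NOT c).
No assignment satisfies every clause.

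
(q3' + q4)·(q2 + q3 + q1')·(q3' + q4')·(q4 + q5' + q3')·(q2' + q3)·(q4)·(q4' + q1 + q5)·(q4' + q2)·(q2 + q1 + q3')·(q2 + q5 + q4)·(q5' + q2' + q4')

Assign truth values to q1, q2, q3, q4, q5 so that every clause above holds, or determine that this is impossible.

From the singleton clause (q4), q4 = 1.
From the singleton clause (q3'), q3 = 0.
From the singleton clause (q2'), q2 = 0.
That conflicts with the unit clause (q2).

UNSATISFIABLE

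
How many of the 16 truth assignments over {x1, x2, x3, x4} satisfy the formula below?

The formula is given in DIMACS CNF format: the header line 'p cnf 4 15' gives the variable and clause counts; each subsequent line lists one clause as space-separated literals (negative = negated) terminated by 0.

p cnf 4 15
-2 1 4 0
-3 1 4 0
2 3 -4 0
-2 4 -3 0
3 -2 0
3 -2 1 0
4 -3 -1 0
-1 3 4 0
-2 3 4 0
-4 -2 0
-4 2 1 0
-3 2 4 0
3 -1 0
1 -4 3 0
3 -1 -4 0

2

There are 2^4 = 16 truth assignments over (x1, x2, x3, x4).
Check each against the 15 clauses (columns in the order x1, x2, x3, x4):
  F F F F  ✓ satisfies all
  F F F T  ✗ fails (x2 ∨ x3 ∨ ¬x4)
  F F T F  ✗ fails (¬x3 ∨ x1 ∨ x4)
  F F T T  ✗ fails (¬x4 ∨ x2 ∨ x1)
  F T F F  ✗ fails (¬x2 ∨ x1 ∨ x4)
  F T F T  ✗ fails (x3 ∨ ¬x2)
  F T T F  ✗ fails (¬x2 ∨ x1 ∨ x4)
  F T T T  ✗ fails (¬x4 ∨ ¬x2)
  T F F F  ✗ fails (¬x1 ∨ x3 ∨ x4)
  T F F T  ✗ fails (x2 ∨ x3 ∨ ¬x4)
  T F T F  ✗ fails (x4 ∨ ¬x3 ∨ ¬x1)
  T F T T  ✓ satisfies all
  T T F F  ✗ fails (x3 ∨ ¬x2)
  T T F T  ✗ fails (x3 ∨ ¬x2)
  T T T F  ✗ fails (¬x2 ∨ x4 ∨ ¬x3)
  T T T T  ✗ fails (¬x4 ∨ ¬x2)
2 of the 16 rows are models.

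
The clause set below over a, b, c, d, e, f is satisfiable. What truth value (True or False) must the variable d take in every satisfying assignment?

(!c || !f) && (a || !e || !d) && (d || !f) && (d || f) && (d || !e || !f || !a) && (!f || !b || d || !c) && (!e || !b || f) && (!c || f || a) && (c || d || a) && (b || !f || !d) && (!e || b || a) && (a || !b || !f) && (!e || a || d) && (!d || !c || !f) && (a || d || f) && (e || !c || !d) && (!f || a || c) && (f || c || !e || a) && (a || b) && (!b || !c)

Suppose d = false.
(!f) alone gives f = false.
Now (f) is unsatisfied and unit — conflict.
So every satisfying assignment has d = True.

True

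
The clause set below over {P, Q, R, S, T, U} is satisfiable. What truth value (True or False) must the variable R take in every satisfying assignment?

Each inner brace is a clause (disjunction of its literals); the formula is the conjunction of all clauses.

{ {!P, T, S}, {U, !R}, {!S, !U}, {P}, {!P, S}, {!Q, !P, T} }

Suppose R = true.
(U) alone gives U = true.
(!S) alone gives S = false.
(P) alone gives P = true.
Now (!P) is unsatisfied and unit — conflict.
So every satisfying assignment has R = False.

False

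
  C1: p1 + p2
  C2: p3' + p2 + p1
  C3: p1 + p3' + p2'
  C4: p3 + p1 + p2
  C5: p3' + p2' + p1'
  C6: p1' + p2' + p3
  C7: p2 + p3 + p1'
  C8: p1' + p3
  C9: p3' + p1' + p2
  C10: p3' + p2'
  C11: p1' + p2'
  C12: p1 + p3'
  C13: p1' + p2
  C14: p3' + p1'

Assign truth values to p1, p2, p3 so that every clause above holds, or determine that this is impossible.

p1 ↦ 0, p2 ↦ 1, p3 ↦ 0

Branch on p1: set p1 = 0.
The clause (p2) is unit, so p2 = 1.
The clause (p3') is unit, so p3 = 0.
This assignment satisfies each clause.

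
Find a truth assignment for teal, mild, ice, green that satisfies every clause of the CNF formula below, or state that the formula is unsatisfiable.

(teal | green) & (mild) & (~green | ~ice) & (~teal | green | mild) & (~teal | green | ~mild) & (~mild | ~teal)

The clause (mild) is unit, so mild = 1.
The clause (~teal) is unit, so teal = 0.
The clause (green) is unit, so green = 1.
The clause (~ice) is unit, so ice = 0.
Every clause now holds.

teal ↦ 0, mild ↦ 1, ice ↦ 0, green ↦ 1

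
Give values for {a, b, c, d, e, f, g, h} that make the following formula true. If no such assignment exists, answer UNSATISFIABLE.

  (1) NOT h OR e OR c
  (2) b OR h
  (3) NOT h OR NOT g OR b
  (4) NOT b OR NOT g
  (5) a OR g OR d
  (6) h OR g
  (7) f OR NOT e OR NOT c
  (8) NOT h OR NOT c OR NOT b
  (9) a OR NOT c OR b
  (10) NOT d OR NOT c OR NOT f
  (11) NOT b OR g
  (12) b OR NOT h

Suppose b = true.
(NOT g) alone gives g = false.
But (g) is also a unit clause — contradiction.
So b must be the other value — set b = false.
(h) alone gives h = true.
But (NOT h) is also a unit clause — contradiction.
Either choice for b ends in contradiction.

UNSATISFIABLE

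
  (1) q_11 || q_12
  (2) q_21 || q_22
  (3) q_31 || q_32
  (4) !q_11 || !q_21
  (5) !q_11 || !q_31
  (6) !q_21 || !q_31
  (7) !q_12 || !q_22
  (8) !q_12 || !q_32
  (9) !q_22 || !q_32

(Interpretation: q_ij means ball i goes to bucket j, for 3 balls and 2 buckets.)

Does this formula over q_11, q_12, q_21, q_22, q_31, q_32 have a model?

Branch on q_11: set q_11 = true.
From the singleton clause (!q_21), q_21 = false.
From the singleton clause (q_22), q_22 = true.
From the singleton clause (!q_31), q_31 = false.
From the singleton clause (q_32), q_32 = true.
Now (!q_32) is unsatisfied and unit — conflict.
So q_11 must be the other value — set q_11 = false.
From the singleton clause (q_12), q_12 = true.
From the singleton clause (!q_22), q_22 = false.
From the singleton clause (q_21), q_21 = true.
From the singleton clause (!q_31), q_31 = false.
From the singleton clause (q_32), q_32 = true.
Now (!q_32) is unsatisfied and unit — conflict.
Neither q_11 = true nor q_11 = false works.
No assignment satisfies every clause.

No, unsatisfiable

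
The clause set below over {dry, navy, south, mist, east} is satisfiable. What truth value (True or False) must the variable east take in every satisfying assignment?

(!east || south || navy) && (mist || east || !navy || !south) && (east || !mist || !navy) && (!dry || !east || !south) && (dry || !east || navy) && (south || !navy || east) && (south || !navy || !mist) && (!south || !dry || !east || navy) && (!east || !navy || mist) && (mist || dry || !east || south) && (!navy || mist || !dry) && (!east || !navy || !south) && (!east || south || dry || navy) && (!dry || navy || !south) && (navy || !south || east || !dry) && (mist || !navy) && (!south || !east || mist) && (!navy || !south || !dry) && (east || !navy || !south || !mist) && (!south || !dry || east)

Suppose east = true.
Case south = true:
Unit clause (!dry) forces dry = false.
Unit clause (navy) forces navy = true.
But (!navy) is also a unit clause — contradiction.
Backtrack on south: now try south = false.
Unit clause (navy) forces navy = true.
Unit clause (!mist) forces mist = false.
But (mist) is also a unit clause — contradiction.
Both values of south lead to a conflict.
So every satisfying assignment has east = False.

False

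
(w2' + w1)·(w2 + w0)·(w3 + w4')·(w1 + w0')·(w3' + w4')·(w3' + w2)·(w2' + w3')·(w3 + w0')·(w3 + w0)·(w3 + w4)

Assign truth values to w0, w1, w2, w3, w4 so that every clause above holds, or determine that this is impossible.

Try w2 = 0.
(w0) alone gives w0 = 1.
(w1) alone gives w1 = 1.
(w3') alone gives w3 = 0.
But (w3) is also a unit clause — contradiction.
Backtrack on w2: now try w2 = 1.
(w1) alone gives w1 = 1.
(w3') alone gives w3 = 0.
(w4') alone gives w4 = 0.
But (w4) is also a unit clause — contradiction.
Neither w2 = 1 nor w2 = 0 works.

UNSATISFIABLE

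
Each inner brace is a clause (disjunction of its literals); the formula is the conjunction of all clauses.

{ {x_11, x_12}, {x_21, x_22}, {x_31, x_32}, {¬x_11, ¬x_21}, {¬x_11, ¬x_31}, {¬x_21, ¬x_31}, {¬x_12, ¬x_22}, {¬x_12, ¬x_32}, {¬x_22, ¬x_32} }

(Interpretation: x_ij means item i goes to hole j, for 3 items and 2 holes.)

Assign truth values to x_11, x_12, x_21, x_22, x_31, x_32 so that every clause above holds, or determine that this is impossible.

Try x_11 = True.
(¬x_21) alone gives x_21 = False.
(x_22) alone gives x_22 = True.
(¬x_31) alone gives x_31 = False.
(x_32) alone gives x_32 = True.
But (¬x_32) is also a unit clause — contradiction.
So x_11 must be the other value — set x_11 = False.
(x_12) alone gives x_12 = True.
(¬x_22) alone gives x_22 = False.
(x_21) alone gives x_21 = True.
(¬x_31) alone gives x_31 = False.
(x_32) alone gives x_32 = True.
But (¬x_32) is also a unit clause — contradiction.
Either choice for x_11 ends in contradiction.

UNSATISFIABLE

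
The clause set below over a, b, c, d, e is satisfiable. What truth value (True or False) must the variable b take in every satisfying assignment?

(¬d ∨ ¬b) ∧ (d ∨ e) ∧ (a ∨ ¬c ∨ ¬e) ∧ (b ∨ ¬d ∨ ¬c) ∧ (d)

Suppose b = True.
(¬d) alone gives d = False.
That conflicts with the unit clause (d).
So every satisfying assignment has b = False.

False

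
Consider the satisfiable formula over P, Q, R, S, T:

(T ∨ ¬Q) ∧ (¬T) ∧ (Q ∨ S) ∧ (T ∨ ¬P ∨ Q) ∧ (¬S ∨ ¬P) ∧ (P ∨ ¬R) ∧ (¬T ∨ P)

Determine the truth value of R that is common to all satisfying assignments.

Suppose R = True.
The clause (¬T) is unit, so T = False.
The clause (¬Q) is unit, so Q = False.
The clause (S) is unit, so S = True.
The clause (¬P) is unit, so P = False.
Now (P) is unsatisfied and unit — conflict.
So every satisfying assignment has R = False.

False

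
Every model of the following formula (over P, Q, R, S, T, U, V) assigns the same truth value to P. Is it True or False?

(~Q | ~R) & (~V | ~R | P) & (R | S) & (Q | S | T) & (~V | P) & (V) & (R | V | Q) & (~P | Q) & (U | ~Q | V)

True

Suppose P = 0.
From the singleton clause (~V), V = 0.
But (V) is also a unit clause — contradiction.
So every satisfying assignment has P = True.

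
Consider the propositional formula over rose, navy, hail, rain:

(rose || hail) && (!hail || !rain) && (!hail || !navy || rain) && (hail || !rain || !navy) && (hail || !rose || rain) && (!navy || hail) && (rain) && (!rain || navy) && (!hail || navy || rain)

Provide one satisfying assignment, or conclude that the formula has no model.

UNSATISFIABLE

From the singleton clause (rain), rain = true.
From the singleton clause (!hail), hail = false.
From the singleton clause (rose), rose = true.
From the singleton clause (!navy), navy = false.
That conflicts with the unit clause (navy).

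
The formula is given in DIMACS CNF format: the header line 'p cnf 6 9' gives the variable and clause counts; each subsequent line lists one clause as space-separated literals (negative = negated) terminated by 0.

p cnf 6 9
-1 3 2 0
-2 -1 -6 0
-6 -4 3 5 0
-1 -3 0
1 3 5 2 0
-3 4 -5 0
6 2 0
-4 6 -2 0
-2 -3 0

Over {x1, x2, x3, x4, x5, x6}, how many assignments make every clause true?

There are 2^6 = 64 truth assignments over (x1, x2, x3, x4, x5, x6).
Split on x5. With x5 = True, the clauses containing x5 are satisfied and ¬x5 drops from the rest; 7 of the 2^5 = 32 assignments to the other variables satisfy what remains.
With x5 = False, by the same count on the reduced clause set, 5 assignments work.
Total: 7 + 5 = 12.

12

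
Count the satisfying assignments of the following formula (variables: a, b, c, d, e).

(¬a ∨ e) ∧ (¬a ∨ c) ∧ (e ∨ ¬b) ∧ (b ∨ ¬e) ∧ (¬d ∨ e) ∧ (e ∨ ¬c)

7

There are 2^5 = 32 truth assignments over (a, b, c, d, e).
Split on a. With a = True, the clauses containing a are satisfied and ¬a drops from the rest; 2 of the 2^4 = 16 assignments to the other variables satisfy what remains.
With a = False, by the same count on the reduced clause set, 5 assignments work.
(One model: a=F, b=F, c=F, d=F, e=F.)
Total: 2 + 5 = 7.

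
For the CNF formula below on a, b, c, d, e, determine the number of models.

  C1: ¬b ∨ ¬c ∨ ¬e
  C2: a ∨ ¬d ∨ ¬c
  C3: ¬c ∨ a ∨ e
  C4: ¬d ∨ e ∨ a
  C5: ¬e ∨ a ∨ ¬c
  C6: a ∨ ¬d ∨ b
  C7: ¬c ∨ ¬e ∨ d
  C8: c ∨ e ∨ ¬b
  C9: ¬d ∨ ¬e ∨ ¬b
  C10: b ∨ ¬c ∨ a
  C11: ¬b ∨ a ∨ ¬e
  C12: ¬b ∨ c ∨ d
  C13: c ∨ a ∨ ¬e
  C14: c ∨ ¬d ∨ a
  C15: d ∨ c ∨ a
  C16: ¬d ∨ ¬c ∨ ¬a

There are 2^5 = 32 truth assignments over (a, b, c, d, e).
Split on c. With c = True, the clauses containing c are satisfied and ¬c drops from the rest; 2 of the 2^4 = 16 assignments to the other variables satisfy what remains.
With c = False, by the same count on the reduced clause set, 4 assignments work.
(One model: a=T, b=F, c=F, d=F, e=F.)
Total: 2 + 4 = 6.

6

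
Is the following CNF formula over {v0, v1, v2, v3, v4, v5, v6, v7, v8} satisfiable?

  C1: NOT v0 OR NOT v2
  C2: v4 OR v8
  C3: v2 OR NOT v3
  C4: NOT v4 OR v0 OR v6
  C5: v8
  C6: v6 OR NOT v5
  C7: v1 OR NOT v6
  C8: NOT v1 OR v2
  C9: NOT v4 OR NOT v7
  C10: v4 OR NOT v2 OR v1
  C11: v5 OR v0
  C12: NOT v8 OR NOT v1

Yes, satisfiable

Unit clause (v8) forces v8 = true.
Unit clause (NOT v1) forces v1 = false.
Unit clause (NOT v6) forces v6 = false.
Unit clause (NOT v5) forces v5 = false.
Unit clause (v0) forces v0 = true.
Unit clause (NOT v2) forces v2 = false.
Unit clause (NOT v3) forces v3 = false.
Try v4 = true.
Unit clause (NOT v7) forces v7 = false.
This assignment satisfies each clause.
A satisfying assignment: v0=true,  v1=false,  v2=false,  v3=false,  v4=true,  v5=false,  v6=false,  v7=false,  v8=true.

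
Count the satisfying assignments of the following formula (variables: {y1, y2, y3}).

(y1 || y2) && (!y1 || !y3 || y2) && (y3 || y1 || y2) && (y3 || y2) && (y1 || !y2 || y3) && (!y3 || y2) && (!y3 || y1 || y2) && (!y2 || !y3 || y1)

There are 2^3 = 8 truth assignments over (y1, y2, y3).
Split on y2. With y2 = true, the clauses containing y2 are satisfied and !y2 drops from the rest; 2 of the 2^2 = 4 assignments to the other variables satisfy what remains.
With y2 = false, by the same count on the reduced clause set, 0 assignments work.
(One model: y1=T, y2=T, y3=F.)
Total: 2 + 0 = 2.

2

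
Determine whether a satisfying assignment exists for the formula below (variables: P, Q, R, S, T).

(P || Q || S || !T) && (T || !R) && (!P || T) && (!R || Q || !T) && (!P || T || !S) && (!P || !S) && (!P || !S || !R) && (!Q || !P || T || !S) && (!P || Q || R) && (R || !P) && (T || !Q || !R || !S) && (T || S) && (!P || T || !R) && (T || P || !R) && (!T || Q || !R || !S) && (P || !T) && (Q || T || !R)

Try T = false.
Unit clause (!R) forces R = false.
Unit clause (!P) forces P = false.
Unit clause (S) forces S = true.
All clauses hold; Q can take either value.
A satisfying assignment: P=false,  Q=false,  R=false,  S=true,  T=false.

Yes, satisfiable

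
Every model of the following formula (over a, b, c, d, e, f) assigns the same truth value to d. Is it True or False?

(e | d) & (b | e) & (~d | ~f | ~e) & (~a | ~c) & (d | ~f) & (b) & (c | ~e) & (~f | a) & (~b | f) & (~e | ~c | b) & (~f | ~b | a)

True

Suppose d = 0.
The clause (e) is unit, so e = 1.
The clause (~f) is unit, so f = 0.
The clause (b) is unit, so b = 1.
That conflicts with the unit clause (~b).
So every satisfying assignment has d = True.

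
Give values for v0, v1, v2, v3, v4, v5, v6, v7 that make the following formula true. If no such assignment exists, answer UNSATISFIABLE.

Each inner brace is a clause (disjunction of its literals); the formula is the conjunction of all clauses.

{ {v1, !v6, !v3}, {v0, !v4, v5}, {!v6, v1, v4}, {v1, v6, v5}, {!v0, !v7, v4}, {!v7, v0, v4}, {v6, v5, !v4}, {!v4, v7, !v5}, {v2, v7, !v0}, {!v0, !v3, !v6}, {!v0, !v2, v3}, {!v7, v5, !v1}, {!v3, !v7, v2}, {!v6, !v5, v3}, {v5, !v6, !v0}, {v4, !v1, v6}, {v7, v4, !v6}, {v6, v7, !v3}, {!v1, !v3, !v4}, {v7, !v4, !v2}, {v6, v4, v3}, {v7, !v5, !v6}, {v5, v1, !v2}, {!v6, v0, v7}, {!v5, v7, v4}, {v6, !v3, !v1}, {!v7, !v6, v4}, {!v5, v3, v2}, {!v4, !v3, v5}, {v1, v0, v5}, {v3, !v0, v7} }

v0=false,  v1=false,  v2=true,  v3=false,  v4=true,  v5=true,  v6=false,  v7=true

Case v1 = false:
Case v6 = false:
Unit clause (v5) forces v5 = true.
Case v4 = true:
Unit clause (v7) forces v7 = true.
Case v3 = false:
Unit clause (v2) forces v2 = true.
Unit clause (!v0) forces v0 = false.
Every clause now holds.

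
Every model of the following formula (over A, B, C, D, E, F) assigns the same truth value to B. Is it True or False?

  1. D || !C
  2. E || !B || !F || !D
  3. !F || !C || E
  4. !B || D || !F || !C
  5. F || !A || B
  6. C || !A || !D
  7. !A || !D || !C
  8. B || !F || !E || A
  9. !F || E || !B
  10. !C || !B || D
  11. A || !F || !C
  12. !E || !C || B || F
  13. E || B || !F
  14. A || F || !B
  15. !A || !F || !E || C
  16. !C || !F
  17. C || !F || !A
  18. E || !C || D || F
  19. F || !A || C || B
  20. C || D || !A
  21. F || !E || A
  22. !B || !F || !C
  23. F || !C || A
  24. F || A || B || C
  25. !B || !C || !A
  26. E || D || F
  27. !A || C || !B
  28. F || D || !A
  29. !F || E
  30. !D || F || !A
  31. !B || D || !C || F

Suppose B = false.
Branch on D: set D = true.
Branch on F: set F = true.
From the singleton clause (E), E = true.
From the singleton clause (A), A = true.
From the singleton clause (C), C = true.
Now (!C) is unsatisfied and unit — conflict.
That branch fails; take F = false instead.
From the singleton clause (!A), A = false.
From the singleton clause (!E), E = false.
From the singleton clause (!C), C = false.
Now (C) is unsatisfied and unit — conflict.
Neither F = true nor F = false works.
That branch fails; take D = false instead.
From the singleton clause (!C), C = false.
From the singleton clause (!A), A = false.
From the singleton clause (F), F = true.
From the singleton clause (!E), E = false.
Now (E) is unsatisfied and unit — conflict.
Neither D = true nor D = false works.
So every satisfying assignment has B = True.

True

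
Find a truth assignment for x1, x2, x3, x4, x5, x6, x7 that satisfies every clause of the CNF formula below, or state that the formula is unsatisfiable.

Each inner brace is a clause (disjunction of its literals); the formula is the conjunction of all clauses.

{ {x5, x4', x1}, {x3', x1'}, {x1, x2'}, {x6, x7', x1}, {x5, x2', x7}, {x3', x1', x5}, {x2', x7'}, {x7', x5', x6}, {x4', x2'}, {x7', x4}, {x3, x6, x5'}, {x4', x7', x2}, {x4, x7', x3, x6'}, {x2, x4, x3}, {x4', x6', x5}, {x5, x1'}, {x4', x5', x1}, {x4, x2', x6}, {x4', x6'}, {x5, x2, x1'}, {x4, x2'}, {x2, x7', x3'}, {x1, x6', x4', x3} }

x1 ↦ 0,  x2 ↦ 0,  x3 ↦ 1,  x4 ↦ 0,  x5 ↦ 1,  x6 ↦ 1,  x7 ↦ 0

Suppose x3 = 1.
(x1') alone gives x1 = 0.
(x2') alone gives x2 = 0.
(x7') alone gives x7 = 0.
Suppose x5 = 1.
(x4') alone gives x4 = 0.
All clauses hold; x6 can take either value.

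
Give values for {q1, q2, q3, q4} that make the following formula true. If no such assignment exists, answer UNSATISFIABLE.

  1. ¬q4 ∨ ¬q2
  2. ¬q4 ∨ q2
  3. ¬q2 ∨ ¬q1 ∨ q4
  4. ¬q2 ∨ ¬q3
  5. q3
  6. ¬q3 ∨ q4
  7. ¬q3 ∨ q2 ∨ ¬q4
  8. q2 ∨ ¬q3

UNSATISFIABLE

Unit clause (q3) forces q3 = True.
Unit clause (¬q2) forces q2 = False.
Now (q2) is unsatisfied and unit — conflict.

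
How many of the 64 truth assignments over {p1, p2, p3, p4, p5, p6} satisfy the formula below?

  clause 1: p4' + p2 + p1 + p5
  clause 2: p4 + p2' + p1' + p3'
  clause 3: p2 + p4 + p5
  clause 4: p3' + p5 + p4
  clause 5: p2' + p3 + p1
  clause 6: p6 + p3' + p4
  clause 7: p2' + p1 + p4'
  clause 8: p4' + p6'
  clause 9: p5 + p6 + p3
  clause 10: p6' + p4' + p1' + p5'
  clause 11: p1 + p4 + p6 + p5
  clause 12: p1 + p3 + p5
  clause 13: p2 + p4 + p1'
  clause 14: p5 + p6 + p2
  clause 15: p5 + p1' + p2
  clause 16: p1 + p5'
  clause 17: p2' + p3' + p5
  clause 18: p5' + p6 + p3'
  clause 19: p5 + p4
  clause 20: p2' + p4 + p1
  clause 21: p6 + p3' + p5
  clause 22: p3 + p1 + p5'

4

There are 2^6 = 64 truth assignments over (p1, p2, p3, p4, p5, p6).
Split on p2. With p2 = 1, the clauses containing p2 are satisfied and p2' drops from the rest; 3 of the 2^5 = 32 assignments to the other variables satisfy what remains.
With p2 = 0, by the same count on the reduced clause set, 1 assignment works.
(One model: p1=T, p2=F, p3=F, p4=T, p5=T, p6=F.)
Total: 3 + 1 = 4.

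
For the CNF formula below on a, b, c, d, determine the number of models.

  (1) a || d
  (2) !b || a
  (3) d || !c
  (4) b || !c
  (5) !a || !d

3

There are 2^4 = 16 truth assignments over (a, b, c, d).
Check each against the 5 clauses (columns in the order a, b, c, d):
  F F F F  ✗ fails (a || d)
  F F F T  ✓ satisfies all
  F F T F  ✗ fails (a || d)
  F F T T  ✗ fails (b || !c)
  F T F F  ✗ fails (a || d)
  F T F T  ✗ fails (!b || a)
  F T T F  ✗ fails (a || d)
  F T T T  ✗ fails (!b || a)
  T F F F  ✓ satisfies all
  T F F T  ✗ fails (!a || !d)
  T F T F  ✗ fails (d || !c)
  T F T T  ✗ fails (b || !c)
  T T F F  ✓ satisfies all
  T T F T  ✗ fails (!a || !d)
  T T T F  ✗ fails (d || !c)
  T T T T  ✗ fails (!a || !d)
3 of the 16 rows are models.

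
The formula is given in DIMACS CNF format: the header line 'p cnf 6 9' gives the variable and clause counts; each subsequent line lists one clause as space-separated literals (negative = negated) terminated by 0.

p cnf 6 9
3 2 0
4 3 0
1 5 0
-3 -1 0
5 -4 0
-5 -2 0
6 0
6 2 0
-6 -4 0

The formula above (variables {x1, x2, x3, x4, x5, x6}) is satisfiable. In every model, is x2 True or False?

Suppose x2 = True.
From the singleton clause (¬x5), x5 = False.
From the singleton clause (x1), x1 = True.
From the singleton clause (¬x3), x3 = False.
From the singleton clause (x4), x4 = True.
Now (¬x4) is unsatisfied and unit — conflict.
So every satisfying assignment has x2 = False.

False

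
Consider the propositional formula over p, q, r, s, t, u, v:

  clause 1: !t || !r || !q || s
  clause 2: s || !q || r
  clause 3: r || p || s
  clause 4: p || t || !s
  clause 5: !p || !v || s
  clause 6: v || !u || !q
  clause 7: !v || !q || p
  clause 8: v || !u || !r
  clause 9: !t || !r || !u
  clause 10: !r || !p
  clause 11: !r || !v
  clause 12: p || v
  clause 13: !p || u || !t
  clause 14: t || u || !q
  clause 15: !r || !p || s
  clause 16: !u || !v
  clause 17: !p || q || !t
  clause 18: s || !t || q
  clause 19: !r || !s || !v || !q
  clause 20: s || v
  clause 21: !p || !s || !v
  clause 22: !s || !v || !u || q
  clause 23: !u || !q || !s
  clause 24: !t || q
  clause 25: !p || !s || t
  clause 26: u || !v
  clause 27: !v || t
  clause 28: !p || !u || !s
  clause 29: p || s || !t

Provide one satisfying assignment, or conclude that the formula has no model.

Try r = false.
Try s = true.
Try p = true.
(!v) alone gives v = false.
(t) alone gives t = true.
(u) alone gives u = true.
Now (!u) is unsatisfied and unit — conflict.
That branch fails; take p = false instead.
(t) alone gives t = true.
(v) alone gives v = true.
(!q) alone gives q = false.
Now (q) is unsatisfied and unit — conflict.
Either choice for p ends in contradiction.
That branch fails; take s = false instead.
(!q) alone gives q = false.
(p) alone gives p = true.
(!v) alone gives v = false.
Now (v) is unsatisfied and unit — conflict.
Either choice for s ends in contradiction.
That branch fails; take r = true instead.
(!p) alone gives p = false.
(!v) alone gives v = false.
Now (v) is unsatisfied and unit — conflict.
Either choice for r ends in contradiction.

UNSATISFIABLE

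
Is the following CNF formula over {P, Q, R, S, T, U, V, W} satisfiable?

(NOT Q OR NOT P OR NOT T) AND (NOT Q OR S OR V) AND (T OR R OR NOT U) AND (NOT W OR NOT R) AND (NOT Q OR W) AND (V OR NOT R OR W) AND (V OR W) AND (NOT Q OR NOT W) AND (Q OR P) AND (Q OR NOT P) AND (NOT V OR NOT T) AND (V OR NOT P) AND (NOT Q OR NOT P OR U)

Case W = false:
The clause (NOT Q) is unit, so Q = false.
The clause (V) is unit, so V = true.
The clause (P) is unit, so P = true.
Now (NOT P) is unsatisfied and unit — conflict.
That branch fails; take W = true instead.
The clause (NOT R) is unit, so R = false.
The clause (NOT Q) is unit, so Q = false.
The clause (P) is unit, so P = true.
Now (NOT P) is unsatisfied and unit — conflict.
Either choice for W ends in contradiction.
No assignment satisfies every clause.

No, unsatisfiable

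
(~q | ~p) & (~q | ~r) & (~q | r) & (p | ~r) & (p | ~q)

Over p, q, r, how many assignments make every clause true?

There are 2^3 = 8 truth assignments over (p, q, r).
Split on p. With p = 1, the clauses containing p are satisfied and ~p drops from the rest; 2 of the 2^2 = 4 assignments to the other variables satisfy what remains.
With p = 0, by the same count on the reduced clause set, 1 assignment works.
Total: 2 + 1 = 3.

3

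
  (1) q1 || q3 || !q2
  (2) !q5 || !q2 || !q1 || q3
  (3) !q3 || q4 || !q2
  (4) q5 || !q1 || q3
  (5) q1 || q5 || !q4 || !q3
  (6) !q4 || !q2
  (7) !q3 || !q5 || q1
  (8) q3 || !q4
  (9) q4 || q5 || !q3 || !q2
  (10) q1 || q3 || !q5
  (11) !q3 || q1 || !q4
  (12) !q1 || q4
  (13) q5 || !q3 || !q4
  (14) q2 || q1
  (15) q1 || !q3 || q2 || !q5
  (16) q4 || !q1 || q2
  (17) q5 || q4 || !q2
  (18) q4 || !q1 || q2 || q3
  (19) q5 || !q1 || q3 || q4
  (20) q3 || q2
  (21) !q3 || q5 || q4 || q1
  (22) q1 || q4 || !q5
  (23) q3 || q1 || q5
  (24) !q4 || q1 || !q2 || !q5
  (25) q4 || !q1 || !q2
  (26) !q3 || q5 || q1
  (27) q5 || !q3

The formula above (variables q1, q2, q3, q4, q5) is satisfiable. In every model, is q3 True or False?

True

Suppose q3 = false.
From the singleton clause (!q4), q4 = false.
From the singleton clause (!q1), q1 = false.
From the singleton clause (!q2), q2 = false.
Now (q2) is unsatisfied and unit — conflict.
So every satisfying assignment has q3 = True.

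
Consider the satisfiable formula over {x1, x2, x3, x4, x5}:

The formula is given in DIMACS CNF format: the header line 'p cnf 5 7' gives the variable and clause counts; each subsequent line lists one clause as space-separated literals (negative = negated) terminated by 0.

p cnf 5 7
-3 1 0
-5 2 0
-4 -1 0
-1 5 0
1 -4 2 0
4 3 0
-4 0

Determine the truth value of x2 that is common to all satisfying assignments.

True

Suppose x2 = False.
The clause (¬x5) is unit, so x5 = False.
The clause (¬x1) is unit, so x1 = False.
The clause (¬x3) is unit, so x3 = False.
The clause (¬x4) is unit, so x4 = False.
That conflicts with the unit clause (x4).
So every satisfying assignment has x2 = True.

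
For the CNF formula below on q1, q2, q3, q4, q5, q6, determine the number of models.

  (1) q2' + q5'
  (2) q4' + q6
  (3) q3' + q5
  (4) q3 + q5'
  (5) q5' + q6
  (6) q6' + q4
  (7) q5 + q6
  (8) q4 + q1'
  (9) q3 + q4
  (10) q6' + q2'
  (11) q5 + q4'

There are 2^6 = 64 truth assignments over (q1, q2, q3, q4, q5, q6).
Split on q5. With q5 = 1, the clauses containing q5 are satisfied and q5' drops from the rest; 2 of the 2^5 = 32 assignments to the other variables satisfy what remains.
With q5 = 0, by the same count on the reduced clause set, 0 assignments work.
(One model: q1=F, q2=F, q3=T, q4=T, q5=T, q6=T.)
Total: 2 + 0 = 2.

2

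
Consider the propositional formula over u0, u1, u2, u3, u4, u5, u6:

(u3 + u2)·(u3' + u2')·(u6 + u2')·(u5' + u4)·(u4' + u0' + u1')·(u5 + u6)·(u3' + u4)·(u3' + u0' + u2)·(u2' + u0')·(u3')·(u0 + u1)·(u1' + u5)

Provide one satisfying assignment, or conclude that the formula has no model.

u0: 0, u1: 1, u2: 1, u3: 0, u4: 1, u5: 1, u6: 1

(u3') alone gives u3 = 0.
(u2) alone gives u2 = 1.
(u6) alone gives u6 = 1.
(u0') alone gives u0 = 0.
(u1) alone gives u1 = 1.
(u5) alone gives u5 = 1.
(u4) alone gives u4 = 1.
Every clause now holds.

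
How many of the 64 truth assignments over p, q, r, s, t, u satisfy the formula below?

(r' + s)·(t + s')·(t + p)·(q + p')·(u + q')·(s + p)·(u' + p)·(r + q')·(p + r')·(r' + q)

2

There are 2^6 = 64 truth assignments over (p, q, r, s, t, u).
Split on q. With q = 1, the clauses containing q are satisfied and q' drops from the rest; 1 of the 2^5 = 32 assignments to the other variables satisfy what remains.
With q = 0, by the same count on the reduced clause set, 1 assignment works.
Total: 1 + 1 = 2.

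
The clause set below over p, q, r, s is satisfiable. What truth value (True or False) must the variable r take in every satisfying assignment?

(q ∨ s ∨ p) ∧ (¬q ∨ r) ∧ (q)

True

Suppose r = False.
Unit clause (¬q) forces q = False.
Now (q) is unsatisfied and unit — conflict.
So every satisfying assignment has r = True.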